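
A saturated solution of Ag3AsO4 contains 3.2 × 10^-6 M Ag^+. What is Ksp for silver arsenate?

Ag3AsO4(s) ⇌ 3 Ag^+(aq) + AsO4^3-(aq)
Stoichiometry gives [AsO4^3-] = (1/3)[Ag^+] = 1.07 x 10^-6 M.
Ksp = [Ag^+]^3[AsO4^3-]
Ksp = (3.2 × 10^-6)^3 × 1.07 × 10^-6 = 3.5 × 10^-23

3.5e-23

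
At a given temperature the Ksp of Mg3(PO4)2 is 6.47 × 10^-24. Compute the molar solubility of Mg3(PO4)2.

s ≈ 9.03 × 10^-6 M

Mg3(PO4)2(s) ⇌ 3 Mg^2+(aq) + 2 PO4^3-(aq)
Ksp = [Mg^2+]^3[PO4^3-]^2
If s mol/L of Mg3(PO4)2 dissolves, [Mg^2+] = 3s and [PO4^3-] = 2s.
Ksp = (3s)^3(2s)^2 = 108s^5
Solving, s = (6.47 × 10^-24/108)^(1/5) = 9.03 × 10^-6 M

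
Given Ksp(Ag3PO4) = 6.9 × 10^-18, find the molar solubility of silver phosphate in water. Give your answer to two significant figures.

s = 2.2 x 10^-5 M

Ag3PO4(s) ⇌ 3 Ag^+(aq) + PO4^3-(aq)
Ksp = [Ag^+]^3[PO4^3-]
Let s = molar solubility. Then [Ag^+] = 3s and [PO4^3-] = s.
Substituting: Ksp = (3s)^3s = 27s^4
s = (6.9 × 10^-18 / 27)^(1/4) = 2.2 × 10^-5 M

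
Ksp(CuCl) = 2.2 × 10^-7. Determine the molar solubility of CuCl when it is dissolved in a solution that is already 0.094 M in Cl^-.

s = 2.3e-6 M

CuCl(s) <=> Cu^+(aq) + Cl^-(aq)
Ksp = [Cu^+][Cl^-]
Let s = moles of CuCl that dissolve per litre. [Cu^+] = s, [Cl^-] = 0.094 + s ≈ 0.094 (Ksp is small, so little additional dissolves).
Ksp ≈ s × 0.094
s = 2.3 × 10^-6 M
Check: s = 2.3 x 10^-6 ≪ 0.094, so the approximation is valid.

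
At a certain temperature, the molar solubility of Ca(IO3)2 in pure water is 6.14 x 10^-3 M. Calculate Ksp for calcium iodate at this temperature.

Ca(IO3)2(s) <=> Ca^2+(aq) + 2 IO3^-(aq)
For each mole of Ca(IO3)2 that dissolves: [Ca^2+] = s, [IO3^-] = 2s.
Ksp = [Ca^2+][IO3^-]^2
Substituting: Ksp = s(2s)^2 = 4s^3
With s = 6.14 × 10^-3: Ksp = 9.26 × 10^-7

9.26e-7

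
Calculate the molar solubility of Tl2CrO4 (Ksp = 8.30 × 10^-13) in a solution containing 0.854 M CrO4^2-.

4.93 × 10^-7 M

Tl2CrO4(s) ⇌ 2 Tl^+ + CrO4^2-
Ksp = [Tl^+]^2[CrO4^2-]
Let s be the molar solubility in this solution. [Tl^+] = 2s, [CrO4^2-] = 0.854 + s ≈ 0.854 (since the CrO4^2- already present dominates).
Ksp ≈ (2s)^2 × 0.854
s = 4.93 × 10^-7 M
Check: s = 4.9 × 10^-7 ≪ 0.854, so the approximation is valid.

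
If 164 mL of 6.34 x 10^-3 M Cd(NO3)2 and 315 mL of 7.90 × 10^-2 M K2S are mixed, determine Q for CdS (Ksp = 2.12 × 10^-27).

Total volume = 164 + 315 = 479 mL.
[Cd^2+] = 6.34 x 10^-3 × (164/479) = 2.171 × 10^-3 M
[S^2-] = 7.90 × 10^-2 × (315/479) = 5.195 x 10^-2 M
CdS(s) ⇌ Cd^2+ + S^2-, so Q = [Cd^2+][S^2-]
Q = (2.171 × 10^-3)(5.195 x 10^-2) = 1.13 x 10^-4
Q > Ksp, so CdS will precipitate.

1.13 x 10^-4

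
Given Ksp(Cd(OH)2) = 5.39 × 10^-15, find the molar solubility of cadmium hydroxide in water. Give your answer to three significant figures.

1.10 × 10^-5 M

Cd(OH)2(s) ⇌ Cd^2+ + 2 OH^-
Ksp = [Cd^2+][OH^-]^2
Let s = molar solubility. Then [Cd^2+] = s and [OH^-] = 2s.
Substituting: Ksp = s(2s)^2 = 4s^3
s = (5.39 × 10^-15 / 4)^(1/3) = 1.10 × 10^-5 M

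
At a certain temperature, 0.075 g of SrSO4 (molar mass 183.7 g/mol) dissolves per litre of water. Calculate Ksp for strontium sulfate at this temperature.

Molar solubility s = (7.5 × 10^-2 g/L) / (183.7 g/mol) = 4.08 × 10^-4 M.
SrSO4(s) ⇌ Sr^2+(aq) + SO4^2-(aq)
Let s = molar solubility. Then [Sr^2+] = s and [SO4^2-] = s.
Ksp = [Sr^2+][SO4^2-]
Ksp = (s)(s) = s^2
Ksp = (4.08 x 10^-4)^2 = 1.7 x 10^-7

1.7 × 10^-7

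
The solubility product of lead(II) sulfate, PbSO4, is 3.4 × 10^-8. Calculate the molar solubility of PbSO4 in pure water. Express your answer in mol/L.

1.8 × 10^-4 M

PbSO4(s) ⇌ Pb^2+(aq) + SO4^2-(aq)
Ksp = [Pb^2+][SO4^2-]
If s mol/L of PbSO4 dissolves, [Pb^2+] = s and [SO4^2-] = s.
Ksp = (s)(s) = s^2
s = √(3.4 × 10^-8) = 1.8 x 10^-4 M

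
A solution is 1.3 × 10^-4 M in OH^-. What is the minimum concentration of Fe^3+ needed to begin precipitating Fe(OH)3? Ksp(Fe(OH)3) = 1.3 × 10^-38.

[Fe^3+] = 5.9 × 10^-27 M

Fe(OH)3(s) ⇌ Fe^3+ + 3 OH^-
Ksp = [Fe^3+][OH^-]^3
Precipitation begins when Q = Ksp. With [OH^-] = 1.3 × 10^-4 M:
1.3 × 10^-38 = (1.3 × 10^-4)^3 × [Fe^3+]
[Fe^3+] = (1.3 × 10^-38 / 2.20 × 10^-12) = 5.9 × 10^-27 M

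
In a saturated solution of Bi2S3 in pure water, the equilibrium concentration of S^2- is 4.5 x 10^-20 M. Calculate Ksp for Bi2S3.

Bi2S3(s) ⇌ 2 Bi^3+(aq) + 3 S^2-(aq)
Stoichiometry gives [Bi^3+] = (2/3)[S^2-] = 3.00 × 10^-20 M.
Ksp = [Bi^3+]^2[S^2-]^3
Ksp = (3.00 × 10^-20)^2 × (4.5 × 10^-20)^3 = 8.2 × 10^-98

Ksp ≈ 8.2e-98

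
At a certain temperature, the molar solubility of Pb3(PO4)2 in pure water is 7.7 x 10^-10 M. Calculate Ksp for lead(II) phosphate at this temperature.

2.9e-44

Pb3(PO4)2(s) ⇌ 3 Pb^2+ + 2 PO4^3-
For each mole of Pb3(PO4)2 that dissolves: [Pb^2+] = 3s, [PO4^3-] = 2s.
Ksp = [Pb^2+]^3[PO4^3-]^2
So Ksp = (3s)^3 × (2s)^2 = 108s^5
Ksp = 108 × (7.7 × 10^-10)^5 = 2.9 × 10^-44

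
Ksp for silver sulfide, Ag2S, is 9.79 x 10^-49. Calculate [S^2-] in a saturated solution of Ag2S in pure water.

6.26 x 10^-17 M

Ag2S(s) <=> 2 Ag^+ + S^2-
Ksp = [Ag^+]^2[S^2-]
For each mole of Ag2S that dissolves: [Ag^+] = 2s, [S^2-] = s.
So Ksp = (2s)^2 × s = 4s^3
s^3 = 9.79 x 10^-49 / 4, so s = 6.255 × 10^-17 M
[S^2-] = s = 6.26 × 10^-17 M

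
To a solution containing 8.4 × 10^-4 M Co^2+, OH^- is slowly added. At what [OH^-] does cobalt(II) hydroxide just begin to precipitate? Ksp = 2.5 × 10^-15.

[OH^-] ≈ 1.7 x 10^-6 M

Co(OH)2(s) ⇌ Co^2+(aq) + 2 OH^-(aq)
Ksp = [Co^2+][OH^-]^2
Precipitation begins when Q = Ksp. With [Co^2+] = 8.4 × 10^-4 M:
2.5 × 10^-15 = (8.4 × 10^-4) × [OH^-]^2
[OH^-] = (2.5 × 10^-15 / 8.4 × 10^-4)^(1/2) = 1.7 × 10^-6 M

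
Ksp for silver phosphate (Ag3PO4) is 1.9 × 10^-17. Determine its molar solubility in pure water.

s = 2.9 × 10^-5 M

Ag3PO4(s) ⇌ 3 Ag^+(aq) + PO4^3-(aq)
Ksp = [Ag^+]^3[PO4^3-]
Let s = molar solubility. Then [Ag^+] = 3s and [PO4^3-] = s.
Ksp = (3s)^3s = 27s^4
s = (1.9 × 10^-17 / 27)^(1/4) = 2.9 × 10^-5 M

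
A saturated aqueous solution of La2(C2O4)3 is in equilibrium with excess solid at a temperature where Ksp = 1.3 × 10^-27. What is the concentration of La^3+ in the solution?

[La^3+] ≈ 3.3e-6 M

La2(C2O4)3(s) ⇌ 2 La^3+ + 3 C2O4^2-
Ksp = [La^3+]^2[C2O4^2-]^3
For each mole of La2(C2O4)3 that dissolves: [La^3+] = 2s, [C2O4^2-] = 3s.
Substituting: Ksp = (2s)^2(3s)^3 = 108s^5
s^5 = 1.3 × 10^-27 / 108, so s = 1.64 × 10^-6 M
[La^3+] = 2s = 3.3 x 10^-6 M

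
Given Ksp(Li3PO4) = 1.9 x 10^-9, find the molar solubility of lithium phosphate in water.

Li3PO4(s) <=> 3 Li^+ + PO4^3-
Ksp = [Li^+]^3[PO4^3-]
Let s = molar solubility. Then [Li^+] = 3s and [PO4^3-] = s.
Substituting: Ksp = (3s)^3s = 27s^4
Solving, s = (1.9 x 10^-9/27)^(1/4) = 2.9 × 10^-3 M

s ≈ 2.9 × 10^-3 M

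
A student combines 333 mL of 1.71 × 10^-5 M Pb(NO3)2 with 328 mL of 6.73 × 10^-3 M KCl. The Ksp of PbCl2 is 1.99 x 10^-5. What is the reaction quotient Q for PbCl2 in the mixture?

Total volume = 333 + 328 = 661 mL.
[Pb^2+] = 1.71 × 10^-5 × (333/661) = 8.615 × 10^-6 M
[Cl^-] = 6.73 × 10^-3 × (328/661) = 3.340 × 10^-3 M
PbCl2(s) ⇌ Pb^2+ + 2 Cl^-, so Q = [Pb^2+][Cl^-]^2
Q = (8.615 x 10^-6)(3.340 x 10^-3)^2 = 9.61 × 10^-11
Q < Ksp, so no precipitate of PbCl2 forms.

Q ≈ 9.61 × 10^-11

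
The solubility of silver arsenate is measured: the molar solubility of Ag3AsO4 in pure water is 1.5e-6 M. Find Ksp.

1.4 × 10^-22

Ag3AsO4(s) ⇌ 3 Ag^+(aq) + AsO4^3-(aq)
With molar solubility s: [Ag^+] = 3s, [AsO4^3-] = s.
Ksp = [Ag^+]^3[AsO4^3-]
So Ksp = (3s)^3 × s = 27s^4
Ksp = 27 × (1.5 × 10^-6)^4 = 1.4 x 10^-22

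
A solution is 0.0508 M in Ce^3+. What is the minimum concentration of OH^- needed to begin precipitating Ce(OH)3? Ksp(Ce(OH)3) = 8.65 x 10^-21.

5.54 × 10^-7 M

Ce(OH)3(s) <=> Ce^3+ + 3 OH^-
Ksp = [Ce^3+][OH^-]^3
Precipitation begins when Q = Ksp. With [Ce^3+] = 0.0508 M:
8.65 x 10^-21 = (0.0508) × [OH^-]^3
[OH^-] = (8.65 x 10^-21 / 5.08 x 10^-2)^(1/3) = 5.54 x 10^-7 M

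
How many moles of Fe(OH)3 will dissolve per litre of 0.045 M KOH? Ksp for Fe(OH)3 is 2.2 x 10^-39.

s = 2.4 x 10^-35 M

Fe(OH)3(s) ⇌ Fe^3+(aq) + 3 OH^-(aq)
Ksp = [Fe^3+][OH^-]^3
Let s be the molar solubility in this solution. [Fe^3+] = s, [OH^-] = 0.045 + 3s ≈ 0.045 (common-ion effect: OH^- is already 0.045 M).
Ksp ≈ s × (0.045)^3
s = 2.4 × 10^-35 M
Check: 3s = 7.2 × 10^-35 ≪ 0.045, so the approximation is valid.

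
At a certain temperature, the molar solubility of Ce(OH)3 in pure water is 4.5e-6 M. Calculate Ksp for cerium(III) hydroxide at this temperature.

Ce(OH)3(s) ⇌ Ce^3+(aq) + 3 OH^-(aq)
With molar solubility s: [Ce^3+] = s, [OH^-] = 3s.
Ksp = [Ce^3+][OH^-]^3
Ksp = s(3s)^3 = 27s^4
With s = 4.5 × 10^-6: Ksp = 1.1 × 10^-20

Ksp = 1.1e-20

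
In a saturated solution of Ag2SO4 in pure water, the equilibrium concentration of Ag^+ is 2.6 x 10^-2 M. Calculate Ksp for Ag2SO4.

Ag2SO4(s) ⇌ 2 Ag^+(aq) + SO4^2-(aq)
Stoichiometry gives [SO4^2-] = (1/2)[Ag^+] = 1.30 × 10^-2 M.
Ksp = [Ag^+]^2[SO4^2-]
Ksp = (2.6 x 10^-2)^2 × 1.30 × 10^-2 = 8.8 x 10^-6

Ksp ≈ 8.8e-6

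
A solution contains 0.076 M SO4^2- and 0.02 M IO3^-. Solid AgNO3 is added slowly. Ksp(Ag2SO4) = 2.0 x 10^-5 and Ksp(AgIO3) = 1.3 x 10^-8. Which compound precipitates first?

Each salt begins to precipitate when Q = Ksp, i.e. when [Ag^+] reaches its threshold.
For Ag2SO4: 2.0 x 10^-5 = 0.076 × [Ag^+]^2  ⇒  [Ag^+] = 1.6 × 10^-2 M.
For AgIO3: 1.3 x 10^-8 = 0.02 × [Ag^+]  ⇒  [Ag^+] = 6.5 × 10^-7 M.
The salt with the lower threshold [Ag^+] precipitates first: AgIO3.

AgIO3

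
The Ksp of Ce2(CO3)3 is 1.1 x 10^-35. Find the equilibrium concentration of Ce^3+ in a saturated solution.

[Ce^3+] ≈ 8.0 x 10^-8 M

Ce2(CO3)3(s) <=> 2 Ce^3+(aq) + 3 CO3^2-(aq)
Ksp = [Ce^3+]^2[CO3^2-]^3
With molar solubility s: [Ce^3+] = 2s, [CO3^2-] = 3s.
So Ksp = (2s)^2 × (3s)^3 = 108s^5
Solving, s = (1.1 x 10^-35/108)^(1/5) = 4.00 × 10^-8 M
[Ce^3+] = 2s = 8.0 × 10^-8 M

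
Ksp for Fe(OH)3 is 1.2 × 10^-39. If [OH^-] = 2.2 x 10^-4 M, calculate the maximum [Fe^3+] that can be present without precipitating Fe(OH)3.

Fe(OH)3(s) ⇌ Fe^3+(aq) + 3 OH^-(aq)
Ksp = [Fe^3+][OH^-]^3
Precipitation begins when Q = Ksp. With [OH^-] = 2.2 x 10^-4 M:
1.2 × 10^-39 = (2.2 x 10^-4)^3 × [Fe^3+]
[Fe^3+] = (1.2 × 10^-39 / 1.06 × 10^-11) = 1.1 x 10^-28 M

[Fe^3+] = 1.1 × 10^-28 M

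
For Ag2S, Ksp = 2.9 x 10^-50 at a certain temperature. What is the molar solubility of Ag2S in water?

Ag2S(s) <=> 2 Ag^+ + S^2-
Ksp = [Ag^+]^2[S^2-]
For each mole of Ag2S that dissolves: [Ag^+] = 2s, [S^2-] = s.
So Ksp = (2s)^2 × s = 4s^3
s = (2.9 x 10^-50 / 4)^(1/3) = 1.9 x 10^-17 M

s ≈ 1.9 × 10^-17 M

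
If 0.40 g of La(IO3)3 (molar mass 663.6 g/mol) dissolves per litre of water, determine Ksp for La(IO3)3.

Ksp = 3.6 × 10^-12

Molar solubility s = (4.0 × 10^-1 g/L) / (663.6 g/mol) = 6.03 × 10^-4 M.
La(IO3)3(s) ⇌ La^3+ + 3 IO3^-
Let s = molar solubility. Then [La^3+] = s and [IO3^-] = 3s.
Ksp = [La^3+][IO3^-]^3
So Ksp = s × (3s)^3 = 27s^4
Ksp = 27 × (6.03 × 10^-4)^4 = 3.6 x 10^-12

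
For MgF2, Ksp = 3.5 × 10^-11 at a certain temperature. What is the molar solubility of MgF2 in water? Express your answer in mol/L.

MgF2(s) ⇌ Mg^2+(aq) + 2 F^-(aq)
Ksp = [Mg^2+][F^-]^2
If s mol/L of MgF2 dissolves, [Mg^2+] = s and [F^-] = 2s.
Substituting: Ksp = s(2s)^2 = 4s^3
s = (3.5 × 10^-11 / 4)^(1/3) = 2.1 × 10^-4 M

2.1e-4 M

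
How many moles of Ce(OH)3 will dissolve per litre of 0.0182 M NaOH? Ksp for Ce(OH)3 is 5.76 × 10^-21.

Ce(OH)3(s) ⇌ Ce^3+ + 3 OH^-
Ksp = [Ce^3+][OH^-]^3
Let s be the molar solubility in this solution. [Ce^3+] = s, [OH^-] = 0.0182 + 3s ≈ 0.0182 (Ksp is small, so little additional dissolves).
Ksp ≈ s × (0.0182)^3
s = 9.55 × 10^-16 M
Check: 3s = 2.9 × 10^-15 ≪ 0.0182, so the approximation is valid.

9.55 × 10^-16 M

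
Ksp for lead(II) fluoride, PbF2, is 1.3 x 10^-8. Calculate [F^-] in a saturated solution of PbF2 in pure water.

PbF2(s) ⇌ Pb^2+(aq) + 2 F^-(aq)
Ksp = [Pb^2+][F^-]^2
Let s = molar solubility. Then [Pb^2+] = s and [F^-] = 2s.
So Ksp = s × (2s)^2 = 4s^3
s = (1.3 x 10^-8 / 4)^(1/3) = 1.48 × 10^-3 M
[F^-] = 2s = 3.0 × 10^-3 M

[F^-] = 3.0 × 10^-3 M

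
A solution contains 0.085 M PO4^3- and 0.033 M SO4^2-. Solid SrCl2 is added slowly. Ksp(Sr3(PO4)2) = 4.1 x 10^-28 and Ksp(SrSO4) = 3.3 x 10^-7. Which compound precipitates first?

Each salt begins to precipitate when Q = Ksp, i.e. when [Sr^2+] reaches its threshold.
For Sr3(PO4)2: 4.1 x 10^-28 = (0.085)^2 × [Sr^2+]^3  ⇒  [Sr^2+] = 3.8 × 10^-9 M.
For SrSO4: 3.3 x 10^-7 = 0.033 × [Sr^2+]  ⇒  [Sr^2+] = 1.0 × 10^-5 M.
The salt with the lower threshold [Sr^2+] precipitates first: Sr3(PO4)2.

Sr3(PO4)2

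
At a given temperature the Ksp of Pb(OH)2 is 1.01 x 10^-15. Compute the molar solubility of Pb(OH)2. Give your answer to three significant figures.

Pb(OH)2(s) <=> Pb^2+ + 2 OH^-
Ksp = [Pb^2+][OH^-]^2
If s mol/L of Pb(OH)2 dissolves, [Pb^2+] = s and [OH^-] = 2s.
So Ksp = s × (2s)^2 = 4s^3
s^3 = 1.01 x 10^-15 / 4, so s = 6.32 × 10^-6 M

s = 6.32 x 10^-6 M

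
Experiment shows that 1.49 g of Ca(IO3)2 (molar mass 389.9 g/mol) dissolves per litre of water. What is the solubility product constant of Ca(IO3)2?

Ksp ≈ 2.23 x 10^-7

Molar solubility s = (1.49 g/L) / (389.9 g/mol) = 3.821 × 10^-3 M.
Ca(IO3)2(s) <=> Ca^2+ + 2 IO3^-
Let s = molar solubility. Then [Ca^2+] = s and [IO3^-] = 2s.
Ksp = [Ca^2+][IO3^-]^2
So Ksp = s × (2s)^2 = 4s^3
Ksp = 4 × (3.821 × 10^-3)^3 = 2.23 × 10^-7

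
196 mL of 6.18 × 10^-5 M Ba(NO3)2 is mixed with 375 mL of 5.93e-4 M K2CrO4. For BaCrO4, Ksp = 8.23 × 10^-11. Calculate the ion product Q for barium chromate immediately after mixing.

Total volume = 196 + 375 = 571 mL.
[Ba^2+] = 6.18 × 10^-5 × (196/571) = 2.121 × 10^-5 M
[CrO4^2-] = 5.93 × 10^-4 × (375/571) = 3.894 x 10^-4 M
BaCrO4(s) <=> Ba^2+(aq) + CrO4^2-(aq), so Q = [Ba^2+][CrO4^2-]
Q = (2.121 × 10^-5)(3.894 x 10^-4) = 8.26 × 10^-9
Q > Ksp, so BaCrO4 will precipitate.

Q = 8.26e-9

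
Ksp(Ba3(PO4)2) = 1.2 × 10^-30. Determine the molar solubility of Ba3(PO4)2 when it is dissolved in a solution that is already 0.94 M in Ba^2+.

Ba3(PO4)2(s) ⇌ 3 Ba^2+ + 2 PO4^3-
Ksp = [Ba^2+]^3[PO4^3-]^2
Let s be the molar solubility in this solution. [Ba^2+] = 0.94 + 3s ≈ 0.94, [PO4^3-] = 2s (since the Ba^2+ already present dominates).
Ksp ≈ (0.94)^3 × (2s)^2
s = 6.0 × 10^-16 M
Check: 3s = 1.8 × 10^-15 ≪ 0.94, so the approximation is valid.

s ≈ 6.0 × 10^-16 M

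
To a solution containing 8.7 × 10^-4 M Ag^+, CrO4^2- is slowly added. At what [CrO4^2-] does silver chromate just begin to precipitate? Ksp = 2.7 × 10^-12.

Ag2CrO4(s) <=> 2 Ag^+(aq) + CrO4^2-(aq)
Ksp = [Ag^+]^2[CrO4^2-]
Precipitation begins when Q = Ksp. With [Ag^+] = 8.7 × 10^-4 M:
2.7 × 10^-12 = (8.7 × 10^-4)^2 × [CrO4^2-]
[CrO4^2-] = (2.7 × 10^-12 / 7.57 x 10^-7) = 3.6 x 10^-6 M

3.6e-6 M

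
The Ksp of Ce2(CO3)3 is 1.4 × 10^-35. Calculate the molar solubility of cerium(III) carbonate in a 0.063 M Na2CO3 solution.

Ce2(CO3)3(s) ⇌ 2 Ce^3+(aq) + 3 CO3^2-(aq)
Ksp = [Ce^3+]^2[CO3^2-]^3
If s mol/L dissolves here, [Ce^3+] = 2s, [CO3^2-] = 0.063 + 3s ≈ 0.063 (since CO3^2- from Na2CO3 dominates).
Ksp ≈ (2s)^2 × (0.063)^3
s = 1.2 x 10^-16 M
Check: 3s = 3.5 x 10^-16 ≪ 0.063, so the approximation is valid.

1.2e-16 M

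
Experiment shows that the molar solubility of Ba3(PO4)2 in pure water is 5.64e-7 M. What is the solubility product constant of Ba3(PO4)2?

Ba3(PO4)2(s) <=> 3 Ba^2+(aq) + 2 PO4^3-(aq)
With molar solubility s: [Ba^2+] = 3s, [PO4^3-] = 2s.
Ksp = [Ba^2+]^3[PO4^3-]^2
So Ksp = (3s)^3 × (2s)^2 = 108s^5
Ksp = 108 × (5.64 × 10^-7)^5 = 6.16 × 10^-30

Ksp ≈ 6.16 x 10^-30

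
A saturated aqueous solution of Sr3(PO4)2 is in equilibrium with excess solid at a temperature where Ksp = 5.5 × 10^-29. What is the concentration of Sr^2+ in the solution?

[Sr^2+] ≈ 2.6 x 10^-6 M

Sr3(PO4)2(s) ⇌ 3 Sr^2+(aq) + 2 PO4^3-(aq)
Ksp = [Sr^2+]^3[PO4^3-]^2
For each mole of Sr3(PO4)2 that dissolves: [Sr^2+] = 3s, [PO4^3-] = 2s.
Ksp = (3s)^3(2s)^2 = 108s^5
s^5 = 5.5 × 10^-29 / 108, so s = 8.74 × 10^-7 M
[Sr^2+] = 3s = 2.6 x 10^-6 M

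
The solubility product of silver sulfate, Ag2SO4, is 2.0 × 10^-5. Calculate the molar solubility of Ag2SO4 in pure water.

s ≈ 0.017 M

Ag2SO4(s) <=> 2 Ag^+(aq) + SO4^2-(aq)
Ksp = [Ag^+]^2[SO4^2-]
Let s = molar solubility. Then [Ag^+] = 2s and [SO4^2-] = s.
Ksp = (2s)^2s = 4s^3
s = (2.0 × 10^-5 / 4)^(1/3) = 1.7 × 10^-2 M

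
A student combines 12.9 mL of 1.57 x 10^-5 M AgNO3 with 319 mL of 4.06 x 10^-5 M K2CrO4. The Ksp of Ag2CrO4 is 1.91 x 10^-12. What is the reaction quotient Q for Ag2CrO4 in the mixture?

Total volume = 12.9 + 319 = 331.9 mL.
[Ag^+] = 1.57 × 10^-5 × (12.9/331.9) = 6.102 × 10^-7 M
[CrO4^2-] = 4.06 x 10^-5 × (319/331.9) = 3.902 × 10^-5 M
Ag2CrO4(s) <=> 2 Ag^+(aq) + CrO4^2-(aq), so Q = [Ag^+]^2[CrO4^2-]
Q = (6.102 × 10^-7)^2(3.902 × 10^-5) = 1.45 × 10^-17
Q < Ksp, so no precipitate of Ag2CrO4 forms.

Q = 1.45 × 10^-17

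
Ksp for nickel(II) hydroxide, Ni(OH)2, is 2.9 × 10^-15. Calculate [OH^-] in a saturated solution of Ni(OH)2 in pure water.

[OH^-] = 1.8 × 10^-5 M

Ni(OH)2(s) <=> Ni^2+ + 2 OH^-
Ksp = [Ni^2+][OH^-]^2
Let s = molar solubility. Then [Ni^2+] = s and [OH^-] = 2s.
So Ksp = s × (2s)^2 = 4s^3
s^3 = 2.9 × 10^-15 / 4, so s = 8.98 × 10^-6 M
[OH^-] = 2s = 1.8 × 10^-5 M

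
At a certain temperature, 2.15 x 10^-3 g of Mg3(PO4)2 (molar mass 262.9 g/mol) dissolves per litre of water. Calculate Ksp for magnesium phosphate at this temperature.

Ksp = 3.95e-24

Molar solubility s = (2.15 x 10^-3 g/L) / (262.9 g/mol) = 8.178 × 10^-6 M.
Mg3(PO4)2(s) ⇌ 3 Mg^2+ + 2 PO4^3-
Let s = molar solubility. Then [Mg^2+] = 3s and [PO4^3-] = 2s.
Ksp = [Mg^2+]^3[PO4^3-]^2
Ksp = (3s)^3(2s)^2 = 108s^5
Ksp = 108 × (8.178 × 10^-6)^5 = 3.95 × 10^-24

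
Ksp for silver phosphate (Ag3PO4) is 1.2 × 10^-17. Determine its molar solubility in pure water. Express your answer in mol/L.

s = 2.6 × 10^-5 M

Ag3PO4(s) <=> 3 Ag^+ + PO4^3-
Ksp = [Ag^+]^3[PO4^3-]
With molar solubility s: [Ag^+] = 3s, [PO4^3-] = s.
Substituting: Ksp = (3s)^3s = 27s^4
s = (1.2 × 10^-17 / 27)^(1/4) = 2.6 × 10^-5 M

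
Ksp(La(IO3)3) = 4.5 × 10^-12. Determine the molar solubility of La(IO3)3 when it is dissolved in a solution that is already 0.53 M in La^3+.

La(IO3)3(s) <=> La^3+ + 3 IO3^-
Ksp = [La^3+][IO3^-]^3
If s mol/L dissolves here, [La^3+] = 0.53 + s ≈ 0.53, [IO3^-] = 3s (since the La^3+ already present dominates).
Ksp ≈ 0.53 × (3s)^3
s = 6.8 × 10^-5 M
Check: s = 6.8 x 10^-5 ≪ 0.53, so the approximation is valid.

6.8e-5 M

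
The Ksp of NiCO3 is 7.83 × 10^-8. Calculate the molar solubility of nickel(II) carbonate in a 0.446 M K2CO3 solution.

NiCO3(s) <=> Ni^2+ + CO3^2-
Ksp = [Ni^2+][CO3^2-]
If s mol/L dissolves here, [Ni^2+] = s, [CO3^2-] = 0.446 + s ≈ 0.446 (common-ion effect: CO3^2- is already 0.446 M).
Ksp ≈ s × 0.446
s = 1.76 × 10^-7 M
Check: s = 1.8 x 10^-7 ≪ 0.446, so the approximation is valid.

s ≈ 1.76 x 10^-7 M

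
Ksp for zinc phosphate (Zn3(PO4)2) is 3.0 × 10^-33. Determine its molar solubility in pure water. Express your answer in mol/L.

s ≈ 1.2e-7 M

Zn3(PO4)2(s) <=> 3 Zn^2+(aq) + 2 PO4^3-(aq)
Ksp = [Zn^2+]^3[PO4^3-]^2
With molar solubility s: [Zn^2+] = 3s, [PO4^3-] = 2s.
So Ksp = (3s)^3 × (2s)^2 = 108s^5
s = (3.0 × 10^-33 / 108)^(1/5) = 1.2 × 10^-7 M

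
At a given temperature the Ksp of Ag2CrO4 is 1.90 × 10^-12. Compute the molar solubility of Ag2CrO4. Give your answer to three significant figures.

Ag2CrO4(s) <=> 2 Ag^+ + CrO4^2-
Ksp = [Ag^+]^2[CrO4^2-]
If s mol/L of Ag2CrO4 dissolves, [Ag^+] = 2s and [CrO4^2-] = s.
So Ksp = (2s)^2 × s = 4s^3
s = (1.90 × 10^-12 / 4)^(1/3) = 7.80 × 10^-5 M

s ≈ 7.80e-5 M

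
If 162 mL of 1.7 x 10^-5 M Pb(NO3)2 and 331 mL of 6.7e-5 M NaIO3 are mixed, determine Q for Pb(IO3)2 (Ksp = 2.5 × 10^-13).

Q ≈ 1.1e-14

Total volume = 162 + 331 = 493 mL.
[Pb^2+] = 1.7 × 10^-5 × (162/493) = 5.59 x 10^-6 M
[IO3^-] = 6.7 x 10^-5 × (331/493) = 4.50 × 10^-5 M
Pb(IO3)2(s) <=> Pb^2+ + 2 IO3^-, so Q = [Pb^2+][IO3^-]^2
Q = (5.59 x 10^-6)(4.50 × 10^-5)^2 = 1.1 × 10^-14
Q < Ksp, so no precipitate of Pb(IO3)2 forms.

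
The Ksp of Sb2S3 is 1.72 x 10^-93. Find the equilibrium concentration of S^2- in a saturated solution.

Sb2S3(s) <=> 2 Sb^3+(aq) + 3 S^2-(aq)
Ksp = [Sb^3+]^2[S^2-]^3
For each mole of Sb2S3 that dissolves: [Sb^3+] = 2s, [S^2-] = 3s.
Ksp = (2s)^2(3s)^3 = 108s^5
s = (1.72 x 10^-93 / 108)^(1/5) = 1.098 x 10^-19 M
[S^2-] = 3s = 3.29 × 10^-19 M

[S^2-] ≈ 3.29 × 10^-19 M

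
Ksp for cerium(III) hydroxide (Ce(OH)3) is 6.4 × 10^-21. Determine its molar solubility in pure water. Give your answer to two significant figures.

3.9e-6 M

Ce(OH)3(s) <=> Ce^3+(aq) + 3 OH^-(aq)
Ksp = [Ce^3+][OH^-]^3
If s mol/L of Ce(OH)3 dissolves, [Ce^3+] = s and [OH^-] = 3s.
Ksp = s(3s)^3 = 27s^4
s = (6.4 × 10^-21 / 27)^(1/4) = 3.9 × 10^-6 M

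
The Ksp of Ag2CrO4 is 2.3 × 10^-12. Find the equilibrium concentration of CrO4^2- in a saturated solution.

[CrO4^2-] ≈ 8.3 × 10^-5 M

Ag2CrO4(s) ⇌ 2 Ag^+ + CrO4^2-
Ksp = [Ag^+]^2[CrO4^2-]
For each mole of Ag2CrO4 that dissolves: [Ag^+] = 2s, [CrO4^2-] = s.
So Ksp = (2s)^2 × s = 4s^3
s^3 = 2.3 × 10^-12 / 4, so s = 8.32 x 10^-5 M
[CrO4^2-] = s = 8.3 × 10^-5 M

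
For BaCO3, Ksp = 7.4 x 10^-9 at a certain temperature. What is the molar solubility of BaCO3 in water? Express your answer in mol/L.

s ≈ 8.6 x 10^-5 M

BaCO3(s) ⇌ Ba^2+(aq) + CO3^2-(aq)
Ksp = [Ba^2+][CO3^2-]
Let s = molar solubility. Then [Ba^2+] = s and [CO3^2-] = s.
Ksp = (s)(s) = s^2
s = (7.4 x 10^-9)^(1/2) = 8.6 × 10^-5 M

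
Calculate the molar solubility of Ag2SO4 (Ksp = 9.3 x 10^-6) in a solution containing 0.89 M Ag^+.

Ag2SO4(s) <=> 2 Ag^+ + SO4^2-
Ksp = [Ag^+]^2[SO4^2-]
Let s = moles of Ag2SO4 that dissolve per litre. [Ag^+] = 0.89 + 2s ≈ 0.89, [SO4^2-] = s (common-ion effect: Ag^+ is already 0.89 M).
Ksp ≈ (0.89)^2 × s
s = 1.2 x 10^-5 M
Check: 2s = 2.3 × 10^-5 ≪ 0.89, so the approximation is valid.

1.2 x 10^-5 M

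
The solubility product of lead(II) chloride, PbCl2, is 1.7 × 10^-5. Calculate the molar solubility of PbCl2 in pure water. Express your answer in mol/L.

s ≈ 1.6 × 10^-2 M

PbCl2(s) ⇌ Pb^2+ + 2 Cl^-
Ksp = [Pb^2+][Cl^-]^2
Let s = molar solubility. Then [Pb^2+] = s and [Cl^-] = 2s.
So Ksp = s × (2s)^2 = 4s^3
Solving, s = (1.7 × 10^-5/4)^(1/3) = 1.6 × 10^-2 M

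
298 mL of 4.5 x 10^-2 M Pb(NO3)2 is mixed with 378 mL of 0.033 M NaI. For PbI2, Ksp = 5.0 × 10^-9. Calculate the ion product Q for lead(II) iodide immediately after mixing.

Total volume = 298 + 378 = 676 mL.
[Pb^2+] = 4.5 × 10^-2 × (298/676) = 1.98 x 10^-2 M
[I^-] = 3.3 x 10^-2 × (378/676) = 1.85 × 10^-2 M
PbI2(s) ⇌ Pb^2+(aq) + 2 I^-(aq), so Q = [Pb^2+][I^-]^2
Q = (1.98 x 10^-2)(1.85 × 10^-2)^2 = 6.8 × 10^-6
Q > Ksp, so PbI2 will precipitate.

Q ≈ 6.8e-6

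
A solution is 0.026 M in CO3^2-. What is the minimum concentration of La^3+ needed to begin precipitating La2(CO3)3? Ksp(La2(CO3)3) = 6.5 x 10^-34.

La2(CO3)3(s) ⇌ 2 La^3+ + 3 CO3^2-
Ksp = [La^3+]^2[CO3^2-]^3
Precipitation begins when Q = Ksp. With [CO3^2-] = 0.026 M:
6.5 x 10^-34 = (0.026)^3 × [La^3+]^2
[La^3+] = (6.5 x 10^-34 / 1.76 × 10^-5)^(1/2) = 6.1 × 10^-15 M

6.1e-15 M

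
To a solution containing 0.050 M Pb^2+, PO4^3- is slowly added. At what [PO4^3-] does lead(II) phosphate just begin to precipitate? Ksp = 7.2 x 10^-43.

Pb3(PO4)2(s) <=> 3 Pb^2+(aq) + 2 PO4^3-(aq)
Ksp = [Pb^2+]^3[PO4^3-]^2
Precipitation begins when Q = Ksp. With [Pb^2+] = 0.050 M:
7.2 x 10^-43 = (0.050)^3 × [PO4^3-]^2
[PO4^3-] = (7.2 x 10^-43 / 1.25 × 10^-4)^(1/2) = 7.6 × 10^-20 M

[PO4^3-] ≈ 7.6 × 10^-20 M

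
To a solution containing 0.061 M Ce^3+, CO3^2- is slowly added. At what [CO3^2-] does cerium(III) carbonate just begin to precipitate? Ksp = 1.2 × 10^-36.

Ce2(CO3)3(s) ⇌ 2 Ce^3+ + 3 CO3^2-
Ksp = [Ce^3+]^2[CO3^2-]^3
Precipitation begins when Q = Ksp. With [Ce^3+] = 0.061 M:
1.2 × 10^-36 = (0.061)^2 × [CO3^2-]^3
[CO3^2-] = (1.2 × 10^-36 / 3.72 × 10^-3)^(1/3) = 6.9 × 10^-12 M

6.9e-12 M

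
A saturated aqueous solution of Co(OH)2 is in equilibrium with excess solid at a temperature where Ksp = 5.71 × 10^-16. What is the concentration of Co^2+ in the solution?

Co(OH)2(s) <=> Co^2+ + 2 OH^-
Ksp = [Co^2+][OH^-]^2
If s mol/L of Co(OH)2 dissolves, [Co^2+] = s and [OH^-] = 2s.
Ksp = s(2s)^2 = 4s^3
s = (5.71 × 10^-16 / 4)^(1/3) = 5.226 × 10^-6 M
[Co^2+] = s = 5.23 × 10^-6 M

[Co^2+] ≈ 5.23e-6 M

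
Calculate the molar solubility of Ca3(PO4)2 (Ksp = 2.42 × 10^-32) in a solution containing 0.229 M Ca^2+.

7.10 x 10^-16 M

Ca3(PO4)2(s) <=> 3 Ca^2+ + 2 PO4^3-
Ksp = [Ca^2+]^3[PO4^3-]^2
Let s = moles of Ca3(PO4)2 that dissolve per litre. [Ca^2+] = 0.229 + 3s ≈ 0.229, [PO4^3-] = 2s (Ksp is small, so little additional dissolves).
Ksp ≈ (0.229)^3 × (2s)^2
s = 7.10 x 10^-16 M
Check: 3s = 2.1 × 10^-15 ≪ 0.229, so the approximation is valid.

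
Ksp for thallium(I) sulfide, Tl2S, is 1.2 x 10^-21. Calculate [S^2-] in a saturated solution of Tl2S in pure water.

[S^2-] = 6.7 x 10^-8 M

Tl2S(s) ⇌ 2 Tl^+(aq) + S^2-(aq)
Ksp = [Tl^+]^2[S^2-]
Let s = molar solubility. Then [Tl^+] = 2s and [S^2-] = s.
So Ksp = (2s)^2 × s = 4s^3
s = (1.2 x 10^-21 / 4)^(1/3) = 6.69 × 10^-8 M
[S^2-] = s = 6.7 × 10^-8 M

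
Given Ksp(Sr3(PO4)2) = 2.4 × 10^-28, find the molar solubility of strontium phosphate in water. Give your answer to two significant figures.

1.2 × 10^-6 M

Sr3(PO4)2(s) <=> 3 Sr^2+ + 2 PO4^3-
Ksp = [Sr^2+]^3[PO4^3-]^2
If s mol/L of Sr3(PO4)2 dissolves, [Sr^2+] = 3s and [PO4^3-] = 2s.
Substituting: Ksp = (3s)^3(2s)^2 = 108s^5
s = (2.4 × 10^-28 / 108)^(1/5) = 1.2 x 10^-6 M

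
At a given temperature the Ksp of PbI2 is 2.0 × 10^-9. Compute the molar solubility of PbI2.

s ≈ 7.9e-4 M

PbI2(s) ⇌ Pb^2+ + 2 I^-
Ksp = [Pb^2+][I^-]^2
If s mol/L of PbI2 dissolves, [Pb^2+] = s and [I^-] = 2s.
So Ksp = s × (2s)^2 = 4s^3
s^3 = 2.0 × 10^-9 / 4, so s = 7.9 × 10^-4 M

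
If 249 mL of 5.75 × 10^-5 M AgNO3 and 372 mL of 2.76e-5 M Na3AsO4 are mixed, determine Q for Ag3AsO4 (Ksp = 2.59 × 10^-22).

Q = 2.03 × 10^-19

Total volume = 249 + 372 = 621 mL.
[Ag^+] = 5.75 x 10^-5 × (249/621) = 2.306 x 10^-5 M
[AsO4^3-] = 2.76 × 10^-5 × (372/621) = 1.653 x 10^-5 M
Ag3AsO4(s) ⇌ 3 Ag^+ + AsO4^3-, so Q = [Ag^+]^3[AsO4^3-]
Q = (2.306 x 10^-5)^3(1.653 x 10^-5) = 2.03 × 10^-19
Q > Ksp, so Ag3AsO4 will precipitate.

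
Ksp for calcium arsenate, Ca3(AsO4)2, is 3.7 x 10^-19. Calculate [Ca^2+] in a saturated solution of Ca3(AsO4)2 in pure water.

Ca3(AsO4)2(s) ⇌ 3 Ca^2+ + 2 AsO4^3-
Ksp = [Ca^2+]^3[AsO4^3-]^2
For each mole of Ca3(AsO4)2 that dissolves: [Ca^2+] = 3s, [AsO4^3-] = 2s.
Ksp = (3s)^3(2s)^2 = 108s^5
s = (3.7 x 10^-19 / 108)^(1/5) = 8.07 x 10^-5 M
[Ca^2+] = 3s = 2.4 x 10^-4 M

2.4 x 10^-4 M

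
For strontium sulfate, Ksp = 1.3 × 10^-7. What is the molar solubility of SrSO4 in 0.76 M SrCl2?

SrSO4(s) <=> Sr^2+ + SO4^2-
Ksp = [Sr^2+][SO4^2-]
Let s = moles of SrSO4 that dissolve per litre. [Sr^2+] = 0.76 + s ≈ 0.76, [SO4^2-] = s (common-ion effect: Sr^2+ is already 0.76 M).
Ksp ≈ 0.76 × s
s = 1.7 × 10^-7 M
Check: s = 1.7 × 10^-7 ≪ 0.76, so the approximation is valid.

s = 1.7e-7 M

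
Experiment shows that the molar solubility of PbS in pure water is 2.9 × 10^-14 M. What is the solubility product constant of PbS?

PbS(s) ⇌ Pb^2+(aq) + S^2-(aq)
If s mol/L of PbS dissolves, [Pb^2+] = s and [S^2-] = s.
Ksp = [Pb^2+][S^2-]
Ksp = s × s = s^2
Ksp = (2.9 × 10^-14)^2 = 8.4 × 10^-28

Ksp ≈ 8.4e-28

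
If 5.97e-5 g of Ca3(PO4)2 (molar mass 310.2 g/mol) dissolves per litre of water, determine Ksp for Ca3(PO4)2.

Molar solubility s = (5.97 × 10^-5 g/L) / (310.2 g/mol) = 1.925 × 10^-7 M.
Ca3(PO4)2(s) ⇌ 3 Ca^2+ + 2 PO4^3-
If s mol/L of Ca3(PO4)2 dissolves, [Ca^2+] = 3s and [PO4^3-] = 2s.
Ksp = [Ca^2+]^3[PO4^3-]^2
Substituting: Ksp = (3s)^3(2s)^2 = 108s^5
With s = 1.925 × 10^-7: Ksp = 2.85 × 10^-32

2.85 x 10^-32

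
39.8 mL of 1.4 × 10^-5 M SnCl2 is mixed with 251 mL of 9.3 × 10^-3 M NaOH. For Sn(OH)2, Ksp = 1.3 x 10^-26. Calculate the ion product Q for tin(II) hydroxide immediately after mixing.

1.2 × 10^-10

Total volume = 39.8 + 251 = 290.8 mL.
[Sn^2+] = 1.4 x 10^-5 × (39.8/290.8) = 1.92 × 10^-6 M
[OH^-] = 9.3 × 10^-3 × (251/290.8) = 8.03 × 10^-3 M
Sn(OH)2(s) ⇌ Sn^2+(aq) + 2 OH^-(aq), so Q = [Sn^2+][OH^-]^2
Q = (1.92 × 10^-6)(8.03 × 10^-3)^2 = 1.2 × 10^-10
Q > Ksp, so Sn(OH)2 will precipitate.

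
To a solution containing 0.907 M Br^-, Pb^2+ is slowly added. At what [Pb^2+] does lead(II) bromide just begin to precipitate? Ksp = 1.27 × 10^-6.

PbBr2(s) ⇌ Pb^2+(aq) + 2 Br^-(aq)
Ksp = [Pb^2+][Br^-]^2
Precipitation begins when Q = Ksp. With [Br^-] = 0.907 M:
1.27 × 10^-6 = (0.907)^2 × [Pb^2+]
[Pb^2+] = (1.27 × 10^-6 / 8.226 x 10^-1) = 1.54 × 10^-6 M

[Pb^2+] = 1.54e-6 M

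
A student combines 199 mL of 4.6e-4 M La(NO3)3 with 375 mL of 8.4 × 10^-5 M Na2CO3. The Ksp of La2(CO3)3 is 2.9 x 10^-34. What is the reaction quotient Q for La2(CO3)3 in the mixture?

Total volume = 199 + 375 = 574 mL.
[La^3+] = 4.6 × 10^-4 × (199/574) = 1.59 × 10^-4 M
[CO3^2-] = 8.4 × 10^-5 × (375/574) = 5.49 x 10^-5 M
La2(CO3)3(s) ⇌ 2 La^3+ + 3 CO3^2-, so Q = [La^3+]^2[CO3^2-]^3
Q = (1.59 x 10^-4)^2(5.49 × 10^-5)^3 = 4.2 × 10^-21
Q > Ksp, so La2(CO3)3 will precipitate.

Q = 4.2 × 10^-21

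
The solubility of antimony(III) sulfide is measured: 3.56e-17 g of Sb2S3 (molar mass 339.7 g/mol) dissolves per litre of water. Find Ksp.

Ksp ≈ 1.37e-93

Molar solubility s = (3.56 × 10^-17 g/L) / (339.7 g/mol) = 1.048 × 10^-19 M.
Sb2S3(s) ⇌ 2 Sb^3+ + 3 S^2-
Let s = molar solubility. Then [Sb^3+] = 2s and [S^2-] = 3s.
Ksp = [Sb^3+]^2[S^2-]^3
So Ksp = (2s)^2 × (3s)^3 = 108s^5
With s = 1.048 x 10^-19: Ksp = 1.37 × 10^-93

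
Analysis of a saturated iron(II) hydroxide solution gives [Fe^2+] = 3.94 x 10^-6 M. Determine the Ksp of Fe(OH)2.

Fe(OH)2(s) ⇌ Fe^2+ + 2 OH^-
Stoichiometry gives [OH^-] = (2/1)[Fe^2+] = 7.880 × 10^-6 M.
Ksp = [Fe^2+][OH^-]^2
Ksp = 3.94 x 10^-6 × (7.880 × 10^-6)^2 = 2.45 × 10^-16

2.45e-16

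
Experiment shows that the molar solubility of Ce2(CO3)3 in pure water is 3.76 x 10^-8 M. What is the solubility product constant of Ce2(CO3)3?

Ce2(CO3)3(s) ⇌ 2 Ce^3+(aq) + 3 CO3^2-(aq)
If s mol/L of Ce2(CO3)3 dissolves, [Ce^3+] = 2s and [CO3^2-] = 3s.
Ksp = [Ce^3+]^2[CO3^2-]^3
So Ksp = (2s)^2 × (3s)^3 = 108s^5
Ksp = 108 × (3.76 x 10^-8)^5 = 8.12 x 10^-36

Ksp = 8.12e-36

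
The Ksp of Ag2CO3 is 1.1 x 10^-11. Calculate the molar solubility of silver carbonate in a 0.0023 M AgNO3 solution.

Ag2CO3(s) ⇌ 2 Ag^+ + CO3^2-
Ksp = [Ag^+]^2[CO3^2-]
Let s be the molar solubility in this solution. [Ag^+] = 0.0023 + 2s ≈ 0.0023, [CO3^2-] = s (common-ion effect: Ag^+ is already 0.0023 M).
Ksp ≈ (0.0023)^2 × s
s = 2.1 × 10^-6 M
Check: 2s = 4.2 × 10^-6 ≪ 0.0023, so the approximation is valid.

2.1 x 10^-6 M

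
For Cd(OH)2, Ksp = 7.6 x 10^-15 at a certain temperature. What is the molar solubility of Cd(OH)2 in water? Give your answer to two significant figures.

Cd(OH)2(s) ⇌ Cd^2+ + 2 OH^-
Ksp = [Cd^2+][OH^-]^2
With molar solubility s: [Cd^2+] = s, [OH^-] = 2s.
Substituting: Ksp = s(2s)^2 = 4s^3
s^3 = 7.6 x 10^-15 / 4, so s = 1.2 × 10^-5 M

1.2e-5 M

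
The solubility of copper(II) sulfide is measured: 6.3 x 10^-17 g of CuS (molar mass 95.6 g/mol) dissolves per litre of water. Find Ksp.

Ksp ≈ 4.3e-37

Molar solubility s = (6.3 × 10^-17 g/L) / (95.6 g/mol) = 6.59 x 10^-19 M.
CuS(s) ⇌ Cu^2+(aq) + S^2-(aq)
For each mole of CuS that dissolves: [Cu^2+] = s, [S^2-] = s.
Ksp = [Cu^2+][S^2-]
Ksp = s × s = s^2
Ksp = (6.59 × 10^-19)^2 = 4.3 × 10^-37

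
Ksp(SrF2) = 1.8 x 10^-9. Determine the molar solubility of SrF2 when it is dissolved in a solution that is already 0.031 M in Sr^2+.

SrF2(s) ⇌ Sr^2+ + 2 F^-
Ksp = [Sr^2+][F^-]^2
If s mol/L dissolves here, [Sr^2+] = 0.031 + s ≈ 0.031, [F^-] = 2s (common-ion effect: Sr^2+ is already 0.031 M).
Ksp ≈ 0.031 × (2s)^2
s = 1.2 x 10^-4 M
Check: s = 1.2 × 10^-4 ≪ 0.031, so the approximation is valid.

s ≈ 1.2 × 10^-4 M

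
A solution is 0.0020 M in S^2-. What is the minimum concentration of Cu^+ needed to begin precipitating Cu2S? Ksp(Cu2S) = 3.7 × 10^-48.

Cu2S(s) ⇌ 2 Cu^+(aq) + S^2-(aq)
Ksp = [Cu^+]^2[S^2-]
Precipitation begins when Q = Ksp. With [S^2-] = 0.0020 M:
3.7 × 10^-48 = (0.0020) × [Cu^+]^2
[Cu^+] = (3.7 × 10^-48 / 2.0 x 10^-3)^(1/2) = 4.3 x 10^-23 M

[Cu^+] ≈ 4.3 × 10^-23 M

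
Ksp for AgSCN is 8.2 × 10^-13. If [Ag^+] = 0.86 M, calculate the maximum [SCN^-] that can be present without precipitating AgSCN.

AgSCN(s) <=> Ag^+ + SCN^-
Ksp = [Ag^+][SCN^-]
Precipitation begins when Q = Ksp. With [Ag^+] = 0.86 M:
8.2 × 10^-13 = (0.86) × [SCN^-]
[SCN^-] = (8.2 × 10^-13 / 8.6 × 10^-1) = 9.5 x 10^-13 M

[SCN^-] ≈ 9.5 × 10^-13 M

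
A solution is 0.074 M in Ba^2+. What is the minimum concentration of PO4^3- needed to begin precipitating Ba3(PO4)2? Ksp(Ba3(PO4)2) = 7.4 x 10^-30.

[PO4^3-] ≈ 1.4 × 10^-13 M

Ba3(PO4)2(s) ⇌ 3 Ba^2+(aq) + 2 PO4^3-(aq)
Ksp = [Ba^2+]^3[PO4^3-]^2
Precipitation begins when Q = Ksp. With [Ba^2+] = 0.074 M:
7.4 x 10^-30 = (0.074)^3 × [PO4^3-]^2
[PO4^3-] = (7.4 x 10^-30 / 4.05 × 10^-4)^(1/2) = 1.4 × 10^-13 M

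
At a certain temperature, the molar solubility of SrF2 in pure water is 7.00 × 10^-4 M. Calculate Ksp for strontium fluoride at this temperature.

Ksp ≈ 1.37 × 10^-9

SrF2(s) <=> Sr^2+ + 2 F^-
Let s = molar solubility. Then [Sr^2+] = s and [F^-] = 2s.
Ksp = [Sr^2+][F^-]^2
So Ksp = s × (2s)^2 = 4s^3
Ksp = 4 × (7.00 × 10^-4)^3 = 1.37 x 10^-9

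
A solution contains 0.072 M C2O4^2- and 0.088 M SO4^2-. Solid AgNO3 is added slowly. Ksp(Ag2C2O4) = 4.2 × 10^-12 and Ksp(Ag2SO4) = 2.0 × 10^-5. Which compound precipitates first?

Ag2C2O4

Each salt begins to precipitate when Q = Ksp, i.e. when [Ag^+] reaches its threshold.
For Ag2C2O4: 4.2 × 10^-12 = 0.072 × [Ag^+]^2  ⇒  [Ag^+] = 7.6 x 10^-6 M.
For Ag2SO4: 2.0 × 10^-5 = 0.088 × [Ag^+]^2  ⇒  [Ag^+] = 1.5 × 10^-2 M.
The salt with the lower threshold [Ag^+] precipitates first: Ag2C2O4.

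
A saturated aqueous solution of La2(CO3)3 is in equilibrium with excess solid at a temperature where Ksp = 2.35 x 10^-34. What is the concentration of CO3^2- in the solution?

[CO3^2-] = 2.21 x 10^-7 M

La2(CO3)3(s) <=> 2 La^3+ + 3 CO3^2-
Ksp = [La^3+]^2[CO3^2-]^3
Let s = molar solubility. Then [La^3+] = 2s and [CO3^2-] = 3s.
Substituting: Ksp = (2s)^2(3s)^3 = 108s^5
s = (2.35 x 10^-34 / 108)^(1/5) = 7.371 × 10^-8 M
[CO3^2-] = 3s = 2.21 x 10^-7 M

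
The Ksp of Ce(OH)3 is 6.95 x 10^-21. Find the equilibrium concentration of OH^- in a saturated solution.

[OH^-] = 1.20 x 10^-5 M

Ce(OH)3(s) ⇌ Ce^3+ + 3 OH^-
Ksp = [Ce^3+][OH^-]^3
For each mole of Ce(OH)3 that dissolves: [Ce^3+] = s, [OH^-] = 3s.
Substituting: Ksp = s(3s)^3 = 27s^4
s = (6.95 x 10^-21 / 27)^(1/4) = 4.005 × 10^-6 M
[OH^-] = 3s = 1.20 × 10^-5 M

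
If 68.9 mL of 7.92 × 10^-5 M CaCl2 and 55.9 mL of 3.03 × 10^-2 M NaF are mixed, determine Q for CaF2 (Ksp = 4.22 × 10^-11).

Q ≈ 8.05e-9

Total volume = 68.9 + 55.9 = 124.8 mL.
[Ca^2+] = 7.92 × 10^-5 × (68.9/124.8) = 4.373 x 10^-5 M
[F^-] = 3.03 x 10^-2 × (55.9/124.8) = 1.357 × 10^-2 M
CaF2(s) ⇌ Ca^2+(aq) + 2 F^-(aq), so Q = [Ca^2+][F^-]^2
Q = (4.373 × 10^-5)(1.357 × 10^-2)^2 = 8.05 × 10^-9
Q > Ksp, so CaF2 will precipitate.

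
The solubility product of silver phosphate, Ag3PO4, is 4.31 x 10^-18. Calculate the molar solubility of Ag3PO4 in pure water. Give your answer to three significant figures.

2.00 x 10^-5 M

Ag3PO4(s) ⇌ 3 Ag^+(aq) + PO4^3-(aq)
Ksp = [Ag^+]^3[PO4^3-]
If s mol/L of Ag3PO4 dissolves, [Ag^+] = 3s and [PO4^3-] = s.
Ksp = (3s)^3s = 27s^4
s^4 = 4.31 x 10^-18 / 27, so s = 2.00 × 10^-5 M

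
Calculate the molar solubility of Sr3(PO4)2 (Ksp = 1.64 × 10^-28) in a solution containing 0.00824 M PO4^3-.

Sr3(PO4)2(s) ⇌ 3 Sr^2+ + 2 PO4^3-
Ksp = [Sr^2+]^3[PO4^3-]^2
If s mol/L dissolves here, [Sr^2+] = 3s, [PO4^3-] = 0.00824 + 2s ≈ 0.00824 (Ksp is small, so little additional dissolves).
Ksp ≈ (3s)^3 × (0.00824)^2
s = 4.47 × 10^-9 M
Check: 2s = 8.9 x 10^-9 ≪ 0.00824, so the approximation is valid.

s = 4.47 × 10^-9 M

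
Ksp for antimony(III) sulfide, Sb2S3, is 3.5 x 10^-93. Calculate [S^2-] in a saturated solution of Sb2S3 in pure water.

[S^2-] ≈ 3.8e-19 M

Sb2S3(s) <=> 2 Sb^3+ + 3 S^2-
Ksp = [Sb^3+]^2[S^2-]^3
Let s = molar solubility. Then [Sb^3+] = 2s and [S^2-] = 3s.
Ksp = (2s)^2(3s)^3 = 108s^5
Solving, s = (3.5 x 10^-93/108)^(1/5) = 1.27 × 10^-19 M
[S^2-] = 3s = 3.8 × 10^-19 M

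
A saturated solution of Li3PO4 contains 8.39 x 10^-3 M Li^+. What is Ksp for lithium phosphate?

Li3PO4(s) ⇌ 3 Li^+(aq) + PO4^3-(aq)
Stoichiometry gives [PO4^3-] = (1/3)[Li^+] = 2.797 x 10^-3 M.
Ksp = [Li^+]^3[PO4^3-]
Ksp = (8.39 x 10^-3)^3 × 2.797 x 10^-3 = 1.65 × 10^-9

Ksp = 1.65e-9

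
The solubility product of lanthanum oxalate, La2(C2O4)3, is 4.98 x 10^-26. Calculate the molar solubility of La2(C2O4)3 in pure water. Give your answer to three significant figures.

3.41e-6 M

La2(C2O4)3(s) ⇌ 2 La^3+(aq) + 3 C2O4^2-(aq)
Ksp = [La^3+]^2[C2O4^2-]^3
With molar solubility s: [La^3+] = 2s, [C2O4^2-] = 3s.
Substituting: Ksp = (2s)^2(3s)^3 = 108s^5
s = (4.98 x 10^-26 / 108)^(1/5) = 3.41 x 10^-6 M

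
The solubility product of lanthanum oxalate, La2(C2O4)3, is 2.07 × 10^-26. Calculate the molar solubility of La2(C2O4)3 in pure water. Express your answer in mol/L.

La2(C2O4)3(s) ⇌ 2 La^3+ + 3 C2O4^2-
Ksp = [La^3+]^2[C2O4^2-]^3
Let s = molar solubility. Then [La^3+] = 2s and [C2O4^2-] = 3s.
So Ksp = (2s)^2 × (3s)^3 = 108s^5
s = (2.07 × 10^-26 / 108)^(1/5) = 2.86 x 10^-6 M

s = 2.86 × 10^-6 M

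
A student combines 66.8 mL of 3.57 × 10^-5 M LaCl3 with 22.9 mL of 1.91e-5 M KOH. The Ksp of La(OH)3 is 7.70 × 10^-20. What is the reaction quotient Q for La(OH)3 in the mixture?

Total volume = 66.8 + 22.9 = 89.7 mL.
[La^3+] = 3.57 x 10^-5 × (66.8/89.7) = 2.659 x 10^-5 M
[OH^-] = 1.91 x 10^-5 × (22.9/89.7) = 4.876 × 10^-6 M
La(OH)3(s) ⇌ La^3+ + 3 OH^-, so Q = [La^3+][OH^-]^3
Q = (2.659 × 10^-5)(4.876 × 10^-6)^3 = 3.08 x 10^-21
Q < Ksp, so no precipitate of La(OH)3 forms.

Q ≈ 3.08 × 10^-21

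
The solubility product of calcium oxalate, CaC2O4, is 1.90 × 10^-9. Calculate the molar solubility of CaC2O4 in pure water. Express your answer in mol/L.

s = 4.36 x 10^-5 M

CaC2O4(s) ⇌ Ca^2+(aq) + C2O4^2-(aq)
Ksp = [Ca^2+][C2O4^2-]
If s mol/L of CaC2O4 dissolves, [Ca^2+] = s and [C2O4^2-] = s.
Ksp = s^2
s = (1.90 × 10^-9)^(1/2) = 4.36 x 10^-5 M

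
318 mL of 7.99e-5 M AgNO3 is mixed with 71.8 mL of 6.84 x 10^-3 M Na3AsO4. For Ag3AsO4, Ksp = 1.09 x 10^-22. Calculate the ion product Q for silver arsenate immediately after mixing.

Q ≈ 3.49e-16

Total volume = 318 + 71.8 = 389.8 mL.
[Ag^+] = 7.99 × 10^-5 × (318/389.8) = 6.518 x 10^-5 M
[AsO4^3-] = 6.84 × 10^-3 × (71.8/389.8) = 1.260 × 10^-3 M
Ag3AsO4(s) ⇌ 3 Ag^+(aq) + AsO4^3-(aq), so Q = [Ag^+]^3[AsO4^3-]
Q = (6.518 × 10^-5)^3(1.260 × 10^-3) = 3.49 x 10^-16
Q > Ksp, so Ag3AsO4 will precipitate.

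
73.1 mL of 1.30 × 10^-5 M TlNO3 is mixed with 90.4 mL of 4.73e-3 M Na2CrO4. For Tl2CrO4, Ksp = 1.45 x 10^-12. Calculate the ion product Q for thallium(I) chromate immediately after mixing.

Total volume = 73.1 + 90.4 = 163.5 mL.
[Tl^+] = 1.30 × 10^-5 × (73.1/163.5) = 5.812 × 10^-6 M
[CrO4^2-] = 4.73 x 10^-3 × (90.4/163.5) = 2.615 × 10^-3 M
Tl2CrO4(s) ⇌ 2 Tl^+(aq) + CrO4^2-(aq), so Q = [Tl^+]^2[CrO4^2-]
Q = (5.812 × 10^-6)^2(2.615 × 10^-3) = 8.83 × 10^-14
Q < Ksp, so no precipitate of Tl2CrO4 forms.

Q = 8.83 × 10^-14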